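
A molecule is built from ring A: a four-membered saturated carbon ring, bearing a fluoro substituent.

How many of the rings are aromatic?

0

Ring A has only sp³ atoms, so it is not fully conjugated — not aromatic (cyclobutane).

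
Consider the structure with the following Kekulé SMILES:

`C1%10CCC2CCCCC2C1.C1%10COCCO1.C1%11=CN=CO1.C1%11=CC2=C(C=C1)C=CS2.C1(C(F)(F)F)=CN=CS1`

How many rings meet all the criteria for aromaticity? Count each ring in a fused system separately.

4

The SMILES encodes two fused six-membered saturated carbon rings; a six-membered saturated ring with oxygens at positions 1 and 4; a five-membered ring with an oxygen at position 1 and a nitrogen at position 3 (in a C=N bond), with two double bonds; a six-membered carbon ring with three alternating C=C double bonds, fused to a five-membered ring containing one sulfur and two C=C double bonds; a five-membered ring with a sulfur at position 1 and a nitrogen at position 3 (in a C=N bond), with two double bonds.
The 6-membered ring has only sp³ atoms, so it is not fully conjugated — not aromatic (cyclohexane ring).
The second 6-membered ring has only sp³ atoms, so it is not fully conjugated — not aromatic (cyclohexane ring).
The 6-membered ring with two oxygens (1,4) has only sp³ atoms, so it is not fully conjugated — not aromatic (1,4-dioxane).
The 5-membered ring with one oxygen and one =N– is planar and fully conjugated; 2 ring double bonds (4 π electrons) plus a heteroatom lone pair (2) give 6 π electrons. That satisfies 4n+2 with n=1, so it is aromatic (oxazole).
The fused 6/5-membered bicyclic (with one sulfur) is a single π system with 9 sp² atoms and 10 π electrons from ring double bonds plus a heteroatom lone pair. 10 = 4(2)+2, so the system is aromatic and both rings count as aromatic (benzothiophene).
The 5-membered ring with one sulfur and one =N– is planar and fully conjugated; 2 ring double bonds (4 π electrons) plus a heteroatom lone pair (2) give 6 π electrons. That satisfies 4n+2 with n=1, so it is aromatic (thiazole).
4 of the 7 rings are aromatic. Total: 4.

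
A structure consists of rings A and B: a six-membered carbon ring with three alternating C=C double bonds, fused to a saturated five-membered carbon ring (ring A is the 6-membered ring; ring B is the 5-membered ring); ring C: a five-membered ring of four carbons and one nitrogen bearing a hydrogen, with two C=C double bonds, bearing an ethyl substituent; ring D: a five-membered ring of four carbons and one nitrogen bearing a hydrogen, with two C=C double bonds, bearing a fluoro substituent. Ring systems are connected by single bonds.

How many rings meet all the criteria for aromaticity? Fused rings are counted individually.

3

Ring A is fully conjugated (every ring atom contributes a p orbital); 3 ring double bonds give 6 π electrons. 6 = 4(1)+2, so ring A is aromatic (benzene ring).
Ring B has three sp³ carbons, so it is not fully conjugated — not aromatic (cyclopentane ring).
Ring C is fully conjugated (every ring atom contributes a p orbital); 2 ring double bonds (4 π electrons) plus a heteroatom lone pair (2) give 6 π electrons. Since 6 = 4n+2 (n=1), ring C is aromatic (pyrrole).
Ring D is fully conjugated (every ring atom contributes a p orbital); 2 ring double bonds (4 π electrons) plus a heteroatom lone pair (2) give 6 π electrons. Since 6 = 4n+2 (n=1), ring D is aromatic (pyrrole).
Aromatic: A, C, D. Total: 3.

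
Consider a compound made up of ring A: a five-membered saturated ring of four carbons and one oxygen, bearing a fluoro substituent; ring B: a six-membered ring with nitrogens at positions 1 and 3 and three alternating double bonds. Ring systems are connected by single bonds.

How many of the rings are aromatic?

Ring A has only sp³ atoms, so it is not fully conjugated — not aromatic (tetrahydrofuran).
Ring B is fully conjugated (every ring atom contributes a p orbital); 3 ring double bonds give 6 π electrons. 6 = 4(1)+2, so ring B is aromatic (pyrimidine).
Aromatic: B. Total: 1.

1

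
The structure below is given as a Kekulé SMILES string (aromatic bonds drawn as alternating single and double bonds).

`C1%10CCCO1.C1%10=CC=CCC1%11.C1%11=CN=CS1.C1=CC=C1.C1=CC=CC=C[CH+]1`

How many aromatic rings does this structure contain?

The SMILES encodes a five-membered saturated ring of four carbons and one oxygen; a six-membered carbon ring with two conjugated C=C double bonds and two sp³ carbons; a five-membered ring with a sulfur at position 1 and a nitrogen at position 3 (in a C=N bond), with two double bonds; a four-membered carbon ring with two alternating C=C double bonds; a seven-membered all-carbon ring bearing a positive charge on one carbon, with three C=C double bonds.
The 5-membered ring with one oxygen has only sp³ atoms, so it is not fully conjugated — not aromatic (tetrahydrofuran).
The 6-membered ring has two sp³ carbons, so it is not fully conjugated — not aromatic (1,3-cyclohexadiene).
The 5-membered ring with one sulfur and one =N– has a continuous p-orbital overlap around the ring; 2 ring double bonds (4 π electrons) plus a heteroatom lone pair (2) give 6 π electrons. Since 6 = 4n+2 (n=1), it is aromatic (thiazole).
The 4-membered ring has only sp² ring atoms; a planar conformation would have a fully conjugated π system of 4 electrons. But 4 = 4(1), which is 4n not 4n+2, so it is not aromatic (cyclobutadiene) — cyclobutadiene is antiaromatic and distorts to a rectangle.
The 7-membered ring is fully conjugated (every ring atom contributes a p orbital); 3 ring double bonds (6 π electrons) plus the carbocation's empty p orbital (0, but keeps the ring conjugated) give 6 π electrons. That satisfies 4n+2 with n=1, so it is aromatic (tropylium cation).
2 of the 5 rings are aromatic. Total: 2.

2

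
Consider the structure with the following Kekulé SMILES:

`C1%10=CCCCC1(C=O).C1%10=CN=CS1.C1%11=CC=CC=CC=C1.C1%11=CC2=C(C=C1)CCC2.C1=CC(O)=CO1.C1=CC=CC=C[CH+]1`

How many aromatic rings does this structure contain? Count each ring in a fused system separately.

The SMILES encodes a six-membered carbon ring with one C=C double bond; a five-membered ring with a sulfur at position 1 and a nitrogen at position 3 (in a C=N bond), with two double bonds; an eight-membered carbon ring with four alternating C=C double bonds; a six-membered carbon ring with three alternating C=C double bonds, fused to a saturated five-membered carbon ring; a five-membered ring of four carbons and one oxygen, with two C=C double bonds; a seven-membered all-carbon ring bearing a positive charge on one carbon, with three C=C double bonds.
The 6-membered ring has four sp³ carbons, so it is not fully conjugated — not aromatic (cyclohexene).
The 5-membered ring with one sulfur and one =N– is fully conjugated (every ring atom contributes a p orbital); 2 ring double bonds (4 π electrons) plus a heteroatom lone pair (2) give 6 π electrons. 6 = 4(1)+2, so it is aromatic (thiazole).
The 8-membered ring has only sp² ring atoms; a planar conformation would have a fully conjugated π system of 8 electrons. But 8 = 4(2), which is 4n not 4n+2, so it is not aromatic (cyclooctatetraene) — cyclooctatetraene distorts into a non-planar tub to avoid antiaromaticity.
The second 6-membered ring has a continuous p-orbital overlap around the ring; 3 ring double bonds give 6 π electrons. That satisfies 4n+2 with n=1, so it is aromatic (benzene ring).
The 5-membered ring has three sp³ carbons, so it is not fully conjugated — not aromatic (cyclopentane ring).
The 5-membered ring with one oxygen is fully conjugated (every ring atom contributes a p orbital); 2 ring double bonds (4 π electrons) plus a heteroatom lone pair (2) give 6 π electrons. Since 6 = 4n+2 (n=1), it is aromatic (furan).
The 7-membered ring is fully conjugated (every ring atom contributes a p orbital); 3 ring double bonds (6 π electrons) plus the carbocation's empty p orbital (0, but keeps the ring conjugated) give 6 π electrons. Since 6 = 4n+2 (n=1), it is aromatic (tropylium cation).
4 of the 7 rings are aromatic. Total: 4.

4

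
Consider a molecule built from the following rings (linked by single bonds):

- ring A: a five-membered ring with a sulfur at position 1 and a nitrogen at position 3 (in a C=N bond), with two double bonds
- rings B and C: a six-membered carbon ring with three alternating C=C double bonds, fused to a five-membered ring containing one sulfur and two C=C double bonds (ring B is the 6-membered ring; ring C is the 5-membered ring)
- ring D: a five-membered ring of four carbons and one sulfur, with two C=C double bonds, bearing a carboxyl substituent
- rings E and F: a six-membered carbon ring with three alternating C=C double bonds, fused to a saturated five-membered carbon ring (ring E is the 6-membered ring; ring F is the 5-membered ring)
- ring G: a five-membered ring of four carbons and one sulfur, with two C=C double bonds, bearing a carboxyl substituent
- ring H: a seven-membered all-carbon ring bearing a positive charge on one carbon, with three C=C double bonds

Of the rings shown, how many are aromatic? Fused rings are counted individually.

7

Ring A has a continuous p-orbital overlap around the ring; 2 ring double bonds (4 π electrons) plus a heteroatom lone pair (2) give 6 π electrons. Since 6 = 4n+2 (n=1), ring A is aromatic (thiazole).
Rings B and C form a fused bicyclic system (with one sulfur) with 9 sp² atoms and 10 π electrons from ring double bonds plus a heteroatom lone pair. 10 = 4(2)+2, so the system is aromatic and both rings count as aromatic (benzothiophene).
Ring D has a continuous p-orbital overlap around the ring; 2 ring double bonds (4 π electrons) plus a heteroatom lone pair (2) give 6 π electrons. Since 6 = 4n+2 (n=1), ring D is aromatic (thiophene).
Ring E has a continuous p-orbital overlap around the ring; 3 ring double bonds give 6 π electrons. Since 6 = 4n+2 (n=1), ring E is aromatic (benzene ring).
Ring F has three sp³ carbons, so it is not fully conjugated — not aromatic (cyclopentane ring).
Ring G is fully conjugated (every ring atom contributes a p orbital); 2 ring double bonds (4 π electrons) plus a heteroatom lone pair (2) give 6 π electrons. 6 = 4(1)+2, so ring G is aromatic (thiophene).
Ring H is fully conjugated (every ring atom contributes a p orbital); 3 ring double bonds (6 π electrons) plus the carbocation's empty p orbital (0, but keeps the ring conjugated) give 6 π electrons. Since 6 = 4n+2 (n=1), ring H is aromatic (tropylium cation).
Aromatic: A, B, C, D, E, G, H. Total: 7.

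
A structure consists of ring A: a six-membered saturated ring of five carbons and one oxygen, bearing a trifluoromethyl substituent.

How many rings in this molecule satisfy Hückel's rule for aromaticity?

0

Ring A has only sp³ atoms, so it is not fully conjugated — not aromatic (tetrahydropyran).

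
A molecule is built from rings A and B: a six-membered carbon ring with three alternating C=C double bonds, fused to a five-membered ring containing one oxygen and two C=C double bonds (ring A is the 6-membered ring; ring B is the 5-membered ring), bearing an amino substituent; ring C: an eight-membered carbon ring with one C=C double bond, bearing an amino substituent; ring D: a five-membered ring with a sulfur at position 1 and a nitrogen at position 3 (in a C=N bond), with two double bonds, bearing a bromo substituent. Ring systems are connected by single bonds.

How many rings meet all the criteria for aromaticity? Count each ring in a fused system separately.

Rings A and B form a fused bicyclic system (with one oxygen) with 9 sp² atoms and 10 π electrons from ring double bonds plus a heteroatom lone pair. 10 = 4(2)+2, so the system is aromatic and both rings count as aromatic (benzofuran).
Ring C has six sp³ carbons, so it is not fully conjugated — not aromatic (cyclooctene).
Ring D has a continuous p-orbital overlap around the ring; 2 ring double bonds (4 π electrons) plus a heteroatom lone pair (2) give 6 π electrons. Since 6 = 4n+2 (n=1), ring D is aromatic (thiazole).
Aromatic: A, B, D. Total: 3.

3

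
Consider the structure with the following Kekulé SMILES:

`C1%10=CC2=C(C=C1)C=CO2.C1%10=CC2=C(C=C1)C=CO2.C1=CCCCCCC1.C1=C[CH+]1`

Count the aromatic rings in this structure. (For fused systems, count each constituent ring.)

The SMILES encodes a six-membered carbon ring with three alternating C=C double bonds, fused to a five-membered ring containing one oxygen and two C=C double bonds; a six-membered carbon ring with three alternating C=C double bonds, fused to a five-membered ring containing one oxygen and two C=C double bonds; an eight-membered carbon ring with one C=C double bond; a three-membered all-carbon ring bearing a positive charge on one carbon, with one C=C double bond.
The fused 6/5-membered bicyclic (with one oxygen) is a single π system with 9 sp² atoms and 10 π electrons from ring double bonds plus a heteroatom lone pair. 10 = 4(2)+2, so the system is aromatic and both rings count as aromatic (benzofuran).
The fused 6/5-membered bicyclic (with one oxygen) is a single π system with 9 sp² atoms and 10 π electrons from ring double bonds plus a heteroatom lone pair. 10 = 4(2)+2, so the system is aromatic and both rings count as aromatic (benzofuran).
The 8-membered ring has six sp³ carbons, so it is not fully conjugated — not aromatic (cyclooctene).
The 3-membered ring is fully conjugated (every ring atom contributes a p orbital); 1 ring double bond (2 π electrons) plus the carbocation's empty p orbital (0, but keeps the ring conjugated) give 2 π electrons. Since 2 = 4n+2 (n=0), it is aromatic (cyclopropenyl cation).
5 of the 6 rings are aromatic. Total: 5.

5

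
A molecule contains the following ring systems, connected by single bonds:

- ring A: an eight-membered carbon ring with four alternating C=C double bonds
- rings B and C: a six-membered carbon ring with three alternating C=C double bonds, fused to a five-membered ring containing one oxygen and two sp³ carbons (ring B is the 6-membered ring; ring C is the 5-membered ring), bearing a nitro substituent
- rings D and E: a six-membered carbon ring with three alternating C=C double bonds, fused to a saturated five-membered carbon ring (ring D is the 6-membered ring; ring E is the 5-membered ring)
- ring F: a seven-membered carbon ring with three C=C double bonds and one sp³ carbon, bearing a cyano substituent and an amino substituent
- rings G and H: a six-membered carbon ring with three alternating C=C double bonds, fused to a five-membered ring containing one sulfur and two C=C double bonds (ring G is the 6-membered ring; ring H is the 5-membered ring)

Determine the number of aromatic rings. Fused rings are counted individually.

4

Ring A has only sp² ring atoms; a planar conformation would have a fully conjugated π system of 8 electrons. But 8 = 4(2), which is 4n not 4n+2, so ring A is not aromatic (cyclooctatetraene) — cyclooctatetraene distorts into a non-planar tub to avoid antiaromaticity.
Ring B has a continuous p-orbital overlap around the ring; 3 ring double bonds give 6 π electrons. That satisfies 4n+2 with n=1, so ring B is aromatic (benzene ring).
Ring C has two sp³ carbons, so it is not fully conjugated — not aromatic (oxolane ring).
Ring D is fully conjugated (every ring atom contributes a p orbital); 3 ring double bonds give 6 π electrons. That satisfies 4n+2 with n=1, so ring D is aromatic (benzene ring).
Ring E has three sp³ carbons, so it is not fully conjugated — not aromatic (cyclopentane ring).
Ring F has one sp³ carbon, so it is not fully conjugated — not aromatic (cycloheptatriene).
Rings G and H form a fused bicyclic system (with one sulfur) with 9 sp² atoms and 10 π electrons from ring double bonds plus a heteroatom lone pair. 10 = 4(2)+2, so the system is aromatic and both rings count as aromatic (benzothiophene).
Aromatic: B, D, G, H. Total: 4.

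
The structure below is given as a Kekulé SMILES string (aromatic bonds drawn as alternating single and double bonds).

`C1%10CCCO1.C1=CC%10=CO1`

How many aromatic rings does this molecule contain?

1

The SMILES encodes a five-membered saturated ring of four carbons and one oxygen; a five-membered ring of four carbons and one oxygen, with two C=C double bonds.
The 5-membered ring with one oxygen has only sp³ atoms, so it is not fully conjugated — not aromatic (tetrahydrofuran).
The second 5-membered ring with one oxygen is planar and fully conjugated; 2 ring double bonds (4 π electrons) plus a heteroatom lone pair (2) give 6 π electrons. 6 = 4(1)+2, so it is aromatic (furan).
1 of the 2 rings is aromatic. Total: 1.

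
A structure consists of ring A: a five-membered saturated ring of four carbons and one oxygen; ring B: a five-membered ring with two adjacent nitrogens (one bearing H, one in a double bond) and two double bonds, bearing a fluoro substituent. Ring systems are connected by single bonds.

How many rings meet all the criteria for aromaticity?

Ring A has only sp³ atoms, so it is not fully conjugated — not aromatic (tetrahydrofuran).
Ring B is fully conjugated (every ring atom contributes a p orbital); 2 ring double bonds (4 π electrons) plus a heteroatom lone pair (2) give 6 π electrons. That satisfies 4n+2 with n=1, so ring B is aromatic (pyrazole).
Aromatic: B. Total: 1.

1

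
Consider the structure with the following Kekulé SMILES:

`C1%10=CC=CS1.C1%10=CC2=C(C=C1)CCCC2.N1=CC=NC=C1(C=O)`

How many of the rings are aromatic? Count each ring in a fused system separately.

3

The SMILES encodes a five-membered ring of four carbons and one sulfur, with two C=C double bonds; a six-membered carbon ring with three alternating C=C double bonds, fused to a saturated six-membered carbon ring; a six-membered ring with nitrogens at positions 1 and 4 and three alternating double bonds.
The 5-membered ring with one sulfur is planar and fully conjugated; 2 ring double bonds (4 π electrons) plus a heteroatom lone pair (2) give 6 π electrons. Since 6 = 4n+2 (n=1), it is aromatic (thiophene).
The 6-membered ring is fully conjugated (every ring atom contributes a p orbital); 3 ring double bonds give 6 π electrons. 6 = 4(1)+2, so it is aromatic (benzene ring).
The second 6-membered ring has four sp³ carbons, so it is not fully conjugated — not aromatic (cyclohexane ring).
The 6-membered ring with two nitrogens (1,4) is fully conjugated (every ring atom contributes a p orbital); 3 ring double bonds give 6 π electrons. 6 = 4(1)+2, so it is aromatic (pyrazine).
3 of the 4 rings are aromatic. Total: 3.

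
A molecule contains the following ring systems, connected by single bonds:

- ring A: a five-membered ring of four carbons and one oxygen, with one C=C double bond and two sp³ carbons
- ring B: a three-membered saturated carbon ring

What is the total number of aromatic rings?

Ring A has two sp³ carbons, so it is not fully conjugated — not aromatic (2,3-dihydrofuran).
Ring B has only sp³ atoms, so it is not fully conjugated — not aromatic (cyclopropane).
No ring is aromatic. Total: 0.

0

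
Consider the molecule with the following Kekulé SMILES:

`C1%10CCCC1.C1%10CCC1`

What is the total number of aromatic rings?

The SMILES encodes a five-membered saturated carbon ring; a four-membered saturated carbon ring.
The 5-membered ring has only sp³ atoms, so it is not fully conjugated — not aromatic (cyclopentane).
The 4-membered ring has only sp³ atoms, so it is not fully conjugated — not aromatic (cyclobutane).
None of the rings are aromatic. Total: 0.

0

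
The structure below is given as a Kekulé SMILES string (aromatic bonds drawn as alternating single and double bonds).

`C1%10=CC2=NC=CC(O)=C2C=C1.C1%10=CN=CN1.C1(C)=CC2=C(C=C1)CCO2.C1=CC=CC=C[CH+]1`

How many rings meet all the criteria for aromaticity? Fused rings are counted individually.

5

The SMILES encodes two fused six-membered rings, each with three alternating double bonds; one ring is all carbon and the other has one ring nitrogen; a five-membered ring with nitrogens at positions 1 and 3 (one bearing H, one in a C=N bond) and two double bonds; a six-membered carbon ring with three alternating C=C double bonds, fused to a five-membered ring containing one oxygen and two sp³ carbons; a seven-membered all-carbon ring bearing a positive charge on one carbon, with three C=C double bonds.
The fused 6/6-membered bicyclic (with one nitrogen) is a single π system with 10 sp² atoms and 10 π electrons from ring double bonds. 10 = 4(2)+2, so the system is aromatic and both rings count as aromatic (quinoline).
The 5-membered ring with two nitrogens (one N–H, one =N–) is planar and fully conjugated; 2 ring double bonds (4 π electrons) plus a heteroatom lone pair (2) give 6 π electrons. That satisfies 4n+2 with n=1, so it is aromatic (imidazole).
The 6-membered ring has a continuous p-orbital overlap around the ring; 3 ring double bonds give 6 π electrons. That satisfies 4n+2 with n=1, so it is aromatic (benzene ring).
The 5-membered ring with one oxygen has two sp³ carbons, so it is not fully conjugated — not aromatic (oxolane ring).
The 7-membered ring has a continuous p-orbital overlap around the ring; 3 ring double bonds (6 π electrons) plus the carbocation's empty p orbital (0, but keeps the ring conjugated) give 6 π electrons. 6 = 4(1)+2, so it is aromatic (tropylium cation).
5 of the 6 rings are aromatic. Total: 5.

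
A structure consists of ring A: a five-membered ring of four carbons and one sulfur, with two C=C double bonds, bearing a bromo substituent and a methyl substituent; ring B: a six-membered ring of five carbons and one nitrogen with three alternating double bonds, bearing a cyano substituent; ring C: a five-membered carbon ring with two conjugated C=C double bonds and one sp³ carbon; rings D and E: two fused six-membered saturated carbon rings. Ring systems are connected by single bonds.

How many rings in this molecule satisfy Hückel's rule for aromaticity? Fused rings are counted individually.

2

Ring A is fully conjugated (every ring atom contributes a p orbital); 2 ring double bonds (4 π electrons) plus a heteroatom lone pair (2) give 6 π electrons. That satisfies 4n+2 with n=1, so ring A is aromatic (thiophene).
Ring B has a continuous p-orbital overlap around the ring; 3 ring double bonds give 6 π electrons. 6 = 4(1)+2, so ring B is aromatic (pyridine).
Ring C has one sp³ carbon, so it is not fully conjugated — not aromatic (cyclopentadiene).
Ring D has only sp³ atoms, so it is not fully conjugated — not aromatic (cyclohexane ring).
Ring E has only sp³ atoms, so it is not fully conjugated — not aromatic (cyclohexane ring).
Aromatic: A, B. Total: 2.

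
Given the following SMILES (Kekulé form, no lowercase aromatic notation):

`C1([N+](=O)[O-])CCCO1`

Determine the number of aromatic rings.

0

The SMILES encodes a five-membered saturated ring of four carbons and one oxygen.
The 5-membered ring with one oxygen has only sp³ atoms, so it is not fully conjugated — not aromatic (tetrahydrofuran).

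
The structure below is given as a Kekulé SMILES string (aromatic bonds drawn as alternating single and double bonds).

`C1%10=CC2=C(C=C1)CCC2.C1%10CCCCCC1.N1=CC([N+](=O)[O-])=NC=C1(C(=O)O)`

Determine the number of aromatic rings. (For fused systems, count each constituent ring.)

2

The SMILES encodes a six-membered carbon ring with three alternating C=C double bonds, fused to a saturated five-membered carbon ring; a seven-membered saturated carbon ring; a six-membered ring with nitrogens at positions 1 and 4 and three alternating double bonds.
The 6-membered ring is fully conjugated (every ring atom contributes a p orbital); 3 ring double bonds give 6 π electrons. Since 6 = 4n+2 (n=1), it is aromatic (benzene ring).
The 5-membered ring has three sp³ carbons, so it is not fully conjugated — not aromatic (cyclopentane ring).
The 7-membered ring has only sp³ atoms, so it is not fully conjugated — not aromatic (cycloheptane).
The 6-membered ring with two nitrogens (1,4) is planar and fully conjugated; 3 ring double bonds give 6 π electrons. That satisfies 4n+2 with n=1, so it is aromatic (pyrazine).
2 of the 4 rings are aromatic. Total: 2.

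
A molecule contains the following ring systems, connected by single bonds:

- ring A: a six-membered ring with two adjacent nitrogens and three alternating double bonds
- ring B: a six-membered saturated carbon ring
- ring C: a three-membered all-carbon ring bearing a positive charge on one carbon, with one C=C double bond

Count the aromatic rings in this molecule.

2

Ring A is fully conjugated (every ring atom contributes a p orbital); 3 ring double bonds give 6 π electrons. That satisfies 4n+2 with n=1, so ring A is aromatic (pyridazine).
Ring B has only sp³ atoms, so it is not fully conjugated — not aromatic (cyclohexane).
Ring C is fully conjugated (every ring atom contributes a p orbital); 1 ring double bond (2 π electrons) plus the carbocation's empty p orbital (0, but keeps the ring conjugated) give 2 π electrons. 2 = 4(0)+2, so ring C is aromatic (cyclopropenyl cation).
Aromatic: A, C. Total: 2.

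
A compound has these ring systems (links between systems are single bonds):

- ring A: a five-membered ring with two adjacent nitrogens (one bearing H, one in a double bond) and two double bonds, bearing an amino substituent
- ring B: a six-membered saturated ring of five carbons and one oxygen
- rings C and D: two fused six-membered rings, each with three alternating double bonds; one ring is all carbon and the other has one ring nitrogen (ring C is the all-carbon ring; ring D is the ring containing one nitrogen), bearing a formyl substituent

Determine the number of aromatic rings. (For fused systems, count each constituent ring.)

3

Ring A has a continuous p-orbital overlap around the ring; 2 ring double bonds (4 π electrons) plus a heteroatom lone pair (2) give 6 π electrons. 6 = 4(1)+2, so ring A is aromatic (pyrazole).
Ring B has only sp³ atoms, so it is not fully conjugated — not aromatic (tetrahydropyran).
Rings C and D form a fused bicyclic system (with one nitrogen) with 10 sp² atoms and 10 π electrons from ring double bonds. 10 = 4(2)+2, so the system is aromatic and both rings count as aromatic (quinoline).
Aromatic: A, C, D. Total: 3.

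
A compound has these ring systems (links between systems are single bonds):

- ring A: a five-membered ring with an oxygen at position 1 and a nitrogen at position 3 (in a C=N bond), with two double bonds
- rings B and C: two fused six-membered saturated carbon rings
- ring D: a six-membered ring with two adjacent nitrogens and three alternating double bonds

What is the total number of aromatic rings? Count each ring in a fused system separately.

Ring A has a continuous p-orbital overlap around the ring; 2 ring double bonds (4 π electrons) plus a heteroatom lone pair (2) give 6 π electrons. Since 6 = 4n+2 (n=1), ring A is aromatic (oxazole).
Ring B has only sp³ atoms, so it is not fully conjugated — not aromatic (cyclohexane ring).
Ring C has only sp³ atoms, so it is not fully conjugated — not aromatic (cyclohexane ring).
Ring D has a continuous p-orbital overlap around the ring; 3 ring double bonds give 6 π electrons. Since 6 = 4n+2 (n=1), ring D is aromatic (pyridazine).
Aromatic: A, D. Total: 2.

2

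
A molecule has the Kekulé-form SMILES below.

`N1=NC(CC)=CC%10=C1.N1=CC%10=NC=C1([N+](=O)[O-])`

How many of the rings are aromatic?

The SMILES encodes a six-membered ring with two adjacent nitrogens and three alternating double bonds; a six-membered ring with nitrogens at positions 1 and 4 and three alternating double bonds.
The 6-membered ring with two nitrogens (1,2) is planar and fully conjugated; 3 ring double bonds give 6 π electrons. 6 = 4(1)+2, so it is aromatic (pyridazine).
The 6-membered ring with two nitrogens (1,4) is fully conjugated (every ring atom contributes a p orbital); 3 ring double bonds give 6 π electrons. 6 = 4(1)+2, so it is aromatic (pyrazine).
2 of the 2 rings are aromatic. Total: 2.

2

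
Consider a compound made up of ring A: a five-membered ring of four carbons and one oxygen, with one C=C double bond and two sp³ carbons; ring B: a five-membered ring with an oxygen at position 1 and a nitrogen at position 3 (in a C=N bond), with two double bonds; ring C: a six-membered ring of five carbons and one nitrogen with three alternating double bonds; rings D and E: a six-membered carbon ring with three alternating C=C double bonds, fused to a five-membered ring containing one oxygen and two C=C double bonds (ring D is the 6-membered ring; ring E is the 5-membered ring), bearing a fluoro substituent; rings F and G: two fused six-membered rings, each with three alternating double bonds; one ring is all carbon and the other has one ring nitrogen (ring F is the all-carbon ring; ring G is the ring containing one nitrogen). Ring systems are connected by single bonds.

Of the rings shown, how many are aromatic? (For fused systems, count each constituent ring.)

Ring A has two sp³ carbons, so it is not fully conjugated — not aromatic (2,3-dihydrofuran).
Ring B is planar and fully conjugated; 2 ring double bonds (4 π electrons) plus a heteroatom lone pair (2) give 6 π electrons. Since 6 = 4n+2 (n=1), ring B is aromatic (oxazole).
Ring C is fully conjugated (every ring atom contributes a p orbital); 3 ring double bonds give 6 π electrons. Since 6 = 4n+2 (n=1), ring C is aromatic (pyridine).
Rings D and E form a fused bicyclic system (with one oxygen) with 9 sp² atoms and 10 π electrons from ring double bonds plus a heteroatom lone pair. 10 = 4(2)+2, so the system is aromatic and both rings count as aromatic (benzofuran).
Rings F and G form a fused bicyclic system (with one nitrogen) with 10 sp² atoms and 10 π electrons from ring double bonds. 10 = 4(2)+2, so the system is aromatic and both rings count as aromatic (quinoline).
Aromatic: B, C, D, E, F, G. Total: 6.

6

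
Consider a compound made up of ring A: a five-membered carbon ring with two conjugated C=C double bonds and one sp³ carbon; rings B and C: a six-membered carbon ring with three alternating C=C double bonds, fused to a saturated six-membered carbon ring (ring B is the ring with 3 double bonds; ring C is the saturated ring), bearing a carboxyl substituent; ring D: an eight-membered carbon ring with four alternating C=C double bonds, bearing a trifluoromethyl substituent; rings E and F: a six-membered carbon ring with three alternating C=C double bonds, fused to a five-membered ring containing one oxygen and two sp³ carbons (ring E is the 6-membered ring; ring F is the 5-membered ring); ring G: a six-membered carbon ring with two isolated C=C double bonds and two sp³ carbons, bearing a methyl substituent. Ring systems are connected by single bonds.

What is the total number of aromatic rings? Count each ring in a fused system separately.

2

Ring A has one sp³ carbon, so it is not fully conjugated — not aromatic (cyclopentadiene).
Ring B is fully conjugated (every ring atom contributes a p orbital); 3 ring double bonds give 6 π electrons. 6 = 4(1)+2, so ring B is aromatic (benzene ring).
Ring C has four sp³ carbons, so it is not fully conjugated — not aromatic (cyclohexane ring).
Ring D has only sp² ring atoms; a planar conformation would have a fully conjugated π system of 8 electrons. But 8 = 4(2), which is 4n not 4n+2, so ring D is not aromatic (cyclooctatetraene) — cyclooctatetraene distorts into a non-planar tub to avoid antiaromaticity.
Ring E is fully conjugated (every ring atom contributes a p orbital); 3 ring double bonds give 6 π electrons. 6 = 4(1)+2, so ring E is aromatic (benzene ring).
Ring F has two sp³ carbons, so it is not fully conjugated — not aromatic (oxolane ring).
Ring G has two sp³ carbons, so it is not fully conjugated — not aromatic (1,4-cyclohexadiene).
Aromatic: B, E. Total: 2.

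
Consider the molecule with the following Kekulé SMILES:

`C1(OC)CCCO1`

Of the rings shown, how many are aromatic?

The SMILES encodes a five-membered saturated ring of four carbons and one oxygen.
The 5-membered ring with one oxygen has only sp³ atoms, so it is not fully conjugated — not aromatic (tetrahydrofuran).

0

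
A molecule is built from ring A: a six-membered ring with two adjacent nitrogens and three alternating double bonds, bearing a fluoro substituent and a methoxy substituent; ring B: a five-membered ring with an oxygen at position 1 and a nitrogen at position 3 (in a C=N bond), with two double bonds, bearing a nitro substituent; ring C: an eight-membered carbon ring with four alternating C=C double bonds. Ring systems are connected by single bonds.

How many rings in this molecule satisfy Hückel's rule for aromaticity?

Ring A has a continuous p-orbital overlap around the ring; 3 ring double bonds give 6 π electrons. That satisfies 4n+2 with n=1, so ring A is aromatic (pyridazine).
Ring B is fully conjugated (every ring atom contributes a p orbital); 2 ring double bonds (4 π electrons) plus a heteroatom lone pair (2) give 6 π electrons. That satisfies 4n+2 with n=1, so ring B is aromatic (oxazole).
Ring C has only sp² ring atoms; a planar conformation would have a fully conjugated π system of 8 electrons. But 8 = 4(2), which is 4n not 4n+2, so ring C is not aromatic (cyclooctatetraene) — cyclooctatetraene distorts into a non-planar tub to avoid antiaromaticity.
Aromatic: A, B. Total: 2.

2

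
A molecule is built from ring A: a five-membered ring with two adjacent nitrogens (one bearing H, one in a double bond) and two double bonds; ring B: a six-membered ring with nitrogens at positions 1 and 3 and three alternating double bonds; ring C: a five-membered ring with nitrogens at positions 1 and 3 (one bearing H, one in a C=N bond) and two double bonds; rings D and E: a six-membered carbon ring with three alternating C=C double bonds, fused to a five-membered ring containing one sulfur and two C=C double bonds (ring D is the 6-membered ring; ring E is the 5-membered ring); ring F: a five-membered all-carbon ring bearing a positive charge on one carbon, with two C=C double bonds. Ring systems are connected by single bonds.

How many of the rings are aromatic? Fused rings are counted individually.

5

Ring A is fully conjugated (every ring atom contributes a p orbital); 2 ring double bonds (4 π electrons) plus a heteroatom lone pair (2) give 6 π electrons. That satisfies 4n+2 with n=1, so ring A is aromatic (pyrazole).
Ring B has a continuous p-orbital overlap around the ring; 3 ring double bonds give 6 π electrons. 6 = 4(1)+2, so ring B is aromatic (pyrimidine).
Ring C is planar and fully conjugated; 2 ring double bonds (4 π electrons) plus a heteroatom lone pair (2) give 6 π electrons. 6 = 4(1)+2, so ring C is aromatic (imidazole).
Rings D and E form a fused bicyclic system (with one sulfur) with 9 sp² atoms and 10 π electrons from ring double bonds plus a heteroatom lone pair. 10 = 4(2)+2, so the system is aromatic and both rings count as aromatic (benzothiophene).
Ring F has only sp² ring atoms; a planar conformation would have a fully conjugated π system of 4 electrons. But 4 = 4(1), which is 4n not 4n+2, so ring F is not aromatic (cyclopentadienyl cation).
Aromatic: A, B, C, D, E. Total: 5.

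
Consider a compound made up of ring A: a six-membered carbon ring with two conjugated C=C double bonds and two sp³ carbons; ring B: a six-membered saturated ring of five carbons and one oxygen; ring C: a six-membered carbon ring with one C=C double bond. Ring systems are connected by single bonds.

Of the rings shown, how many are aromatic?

Ring A has two sp³ carbons, so it is not fully conjugated — not aromatic (1,3-cyclohexadiene).
Ring B has only sp³ atoms, so it is not fully conjugated — not aromatic (tetrahydropyran).
Ring C has four sp³ carbons, so it is not fully conjugated — not aromatic (cyclohexene).
No ring is aromatic. Total: 0.

0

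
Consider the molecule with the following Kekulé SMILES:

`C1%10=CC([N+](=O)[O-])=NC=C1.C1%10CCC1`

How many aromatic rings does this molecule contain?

The SMILES encodes a six-membered ring of five carbons and one nitrogen with three alternating double bonds; a four-membered saturated carbon ring.
The 6-membered ring with one nitrogen is fully conjugated (every ring atom contributes a p orbital); 3 ring double bonds give 6 π electrons. 6 = 4(1)+2, so it is aromatic (pyridine).
The 4-membered ring has only sp³ atoms, so it is not fully conjugated — not aromatic (cyclobutane).
1 of the 2 rings is aromatic. Total: 1.

1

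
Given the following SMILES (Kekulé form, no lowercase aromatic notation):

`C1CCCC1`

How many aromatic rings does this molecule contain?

0

The SMILES encodes a five-membered saturated carbon ring.
The 5-membered ring has only sp³ atoms, so it is not fully conjugated — not aromatic (cyclopentane).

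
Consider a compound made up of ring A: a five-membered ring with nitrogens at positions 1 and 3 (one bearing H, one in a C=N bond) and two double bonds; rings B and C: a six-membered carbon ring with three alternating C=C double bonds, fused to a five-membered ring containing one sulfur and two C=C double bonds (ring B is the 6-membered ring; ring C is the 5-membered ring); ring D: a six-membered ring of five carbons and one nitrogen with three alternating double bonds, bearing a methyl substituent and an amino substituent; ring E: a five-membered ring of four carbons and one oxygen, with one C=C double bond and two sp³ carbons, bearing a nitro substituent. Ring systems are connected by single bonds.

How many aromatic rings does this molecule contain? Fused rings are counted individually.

Ring A is fully conjugated (every ring atom contributes a p orbital); 2 ring double bonds (4 π electrons) plus a heteroatom lone pair (2) give 6 π electrons. Since 6 = 4n+2 (n=1), ring A is aromatic (imidazole).
Rings B and C form a fused bicyclic system (with one sulfur) with 9 sp² atoms and 10 π electrons from ring double bonds plus a heteroatom lone pair. 10 = 4(2)+2, so the system is aromatic and both rings count as aromatic (benzothiophene).
Ring D has a continuous p-orbital overlap around the ring; 3 ring double bonds give 6 π electrons. 6 = 4(1)+2, so ring D is aromatic (pyridine).
Ring E has two sp³ carbons, so it is not fully conjugated — not aromatic (2,3-dihydrofuran).
Aromatic: A, B, C, D. Total: 4.

4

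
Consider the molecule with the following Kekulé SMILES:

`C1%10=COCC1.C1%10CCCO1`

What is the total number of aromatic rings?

The SMILES encodes a five-membered ring of four carbons and one oxygen, with one C=C double bond and two sp³ carbons; a five-membered saturated ring of four carbons and one oxygen.
The 5-membered ring with one oxygen has two sp³ carbons, so it is not fully conjugated — not aromatic (2,3-dihydrofuran).
The second 5-membered ring with one oxygen has only sp³ atoms, so it is not fully conjugated — not aromatic (tetrahydrofuran).
None of the rings are aromatic. Total: 0.

0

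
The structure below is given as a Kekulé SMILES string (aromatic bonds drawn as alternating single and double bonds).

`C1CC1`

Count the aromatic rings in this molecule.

The SMILES encodes a three-membered saturated carbon ring.
The 3-membered ring has only sp³ atoms, so it is not fully conjugated — not aromatic (cyclopropane).

0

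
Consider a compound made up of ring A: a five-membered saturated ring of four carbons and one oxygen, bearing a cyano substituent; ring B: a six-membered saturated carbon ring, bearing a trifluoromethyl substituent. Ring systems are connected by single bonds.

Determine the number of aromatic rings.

Ring A has only sp³ atoms, so it is not fully conjugated — not aromatic (tetrahydrofuran).
Ring B has only sp³ atoms, so it is not fully conjugated — not aromatic (cyclohexane).
No ring is aromatic. Total: 0.

0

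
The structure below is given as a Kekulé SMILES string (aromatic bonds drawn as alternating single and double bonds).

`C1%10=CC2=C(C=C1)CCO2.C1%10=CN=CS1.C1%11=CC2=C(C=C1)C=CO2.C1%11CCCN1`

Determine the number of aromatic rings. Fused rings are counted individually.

4

The SMILES encodes a six-membered carbon ring with three alternating C=C double bonds, fused to a five-membered ring containing one oxygen and two sp³ carbons; a five-membered ring with a sulfur at position 1 and a nitrogen at position 3 (in a C=N bond), with two double bonds; a six-membered carbon ring with three alternating C=C double bonds, fused to a five-membered ring containing one oxygen and two C=C double bonds; a five-membered saturated ring of four carbons and one N–H nitrogen.
The 6-membered ring is fully conjugated (every ring atom contributes a p orbital); 3 ring double bonds give 6 π electrons. Since 6 = 4n+2 (n=1), it is aromatic (benzene ring).
The 5-membered ring with one oxygen has two sp³ carbons, so it is not fully conjugated — not aromatic (oxolane ring).
The 5-membered ring with one sulfur and one =N– has a continuous p-orbital overlap around the ring; 2 ring double bonds (4 π electrons) plus a heteroatom lone pair (2) give 6 π electrons. Since 6 = 4n+2 (n=1), it is aromatic (thiazole).
The fused 6/5-membered bicyclic (with one oxygen) is a single π system with 9 sp² atoms and 10 π electrons from ring double bonds plus a heteroatom lone pair. 10 = 4(2)+2, so the system is aromatic and both rings count as aromatic (benzofuran).
The 5-membered ring with one N–H has only sp³ atoms, so it is not fully conjugated — not aromatic (pyrrolidine).
4 of the 6 rings are aromatic. Total: 4.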